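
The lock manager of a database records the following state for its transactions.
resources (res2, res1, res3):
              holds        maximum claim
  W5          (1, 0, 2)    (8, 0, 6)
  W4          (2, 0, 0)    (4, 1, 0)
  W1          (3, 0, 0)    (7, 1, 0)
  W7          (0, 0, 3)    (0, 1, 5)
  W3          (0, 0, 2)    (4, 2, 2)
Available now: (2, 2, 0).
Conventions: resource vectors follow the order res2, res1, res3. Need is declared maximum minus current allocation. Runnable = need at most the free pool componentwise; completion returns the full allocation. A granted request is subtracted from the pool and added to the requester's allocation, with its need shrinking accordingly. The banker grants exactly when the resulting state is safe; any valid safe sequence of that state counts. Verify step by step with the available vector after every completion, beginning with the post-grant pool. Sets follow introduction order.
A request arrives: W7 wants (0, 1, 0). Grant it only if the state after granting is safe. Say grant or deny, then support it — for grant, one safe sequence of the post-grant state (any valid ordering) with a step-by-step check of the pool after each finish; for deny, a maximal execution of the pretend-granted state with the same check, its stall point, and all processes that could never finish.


DENY — the pretend-granted state is unsafe.
Key observation: after W4, W1 the pool peaks at (7, 1, 0), and each blocked process is short somewhere: W5 on res3; W7 on res3; W3 on res1.
On the post-grant state, W4, W1 is a maximal run — nothing extends it. Verifying each step:
  pool = (2, 1, 0)
  run W4 (needs (2, 1, 0), free (2, 1, 0)); after release of (2, 0, 0) the pool is (4, 1, 0)
  run W1 (needs (4, 1, 0), free (4, 1, 0)); after release of (3, 0, 0) the pool is (7, 1, 0)
  blocked: W5 wants (7, 0, 4), pool (7, 1, 0) — not enough res3
  blocked: W7 wants (0, 0, 2), pool (7, 1, 0) — not enough res3
  blocked: W3 wants (4, 2, 0), pool (7, 1, 0) — not enough res1
Processes that could never finish after the grant: W5, W7 and W3.


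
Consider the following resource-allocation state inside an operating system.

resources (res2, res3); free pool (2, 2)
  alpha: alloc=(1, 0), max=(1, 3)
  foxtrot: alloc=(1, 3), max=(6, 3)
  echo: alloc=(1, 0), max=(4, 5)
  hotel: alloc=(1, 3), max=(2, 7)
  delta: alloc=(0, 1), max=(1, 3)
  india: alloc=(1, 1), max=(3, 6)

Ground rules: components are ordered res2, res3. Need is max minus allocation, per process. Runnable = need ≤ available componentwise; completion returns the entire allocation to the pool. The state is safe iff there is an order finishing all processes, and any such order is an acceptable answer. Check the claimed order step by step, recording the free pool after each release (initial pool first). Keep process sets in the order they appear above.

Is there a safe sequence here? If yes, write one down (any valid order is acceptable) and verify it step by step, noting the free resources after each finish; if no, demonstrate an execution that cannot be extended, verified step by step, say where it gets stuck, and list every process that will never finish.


UNSAFE.
Key observation: after delta, alpha the pool peaks at (3, 3), and each blocked process is short somewhere: foxtrot on res2; echo on res3; hotel on res3; india on res3.
The run delta, alpha cannot be extended any further. Step-by-step check:
  pool = (2, 2)
  run delta (needs (1, 2), free (2, 2)); after release of (0, 1) the pool is (2, 3)
  run alpha (needs (0, 3), free (2, 3)); after release of (1, 0) the pool is (3, 3)
  blocked: foxtrot wants (5, 0), pool (3, 3) — not enough res2
  blocked: echo wants (3, 5), pool (3, 3) — not enough res3
  blocked: hotel wants (1, 4), pool (3, 3) — not enough res3
  blocked: india wants (2, 5), pool (3, 3) — not enough res3
Processes that can never finish: foxtrot, echo, hotel and india.


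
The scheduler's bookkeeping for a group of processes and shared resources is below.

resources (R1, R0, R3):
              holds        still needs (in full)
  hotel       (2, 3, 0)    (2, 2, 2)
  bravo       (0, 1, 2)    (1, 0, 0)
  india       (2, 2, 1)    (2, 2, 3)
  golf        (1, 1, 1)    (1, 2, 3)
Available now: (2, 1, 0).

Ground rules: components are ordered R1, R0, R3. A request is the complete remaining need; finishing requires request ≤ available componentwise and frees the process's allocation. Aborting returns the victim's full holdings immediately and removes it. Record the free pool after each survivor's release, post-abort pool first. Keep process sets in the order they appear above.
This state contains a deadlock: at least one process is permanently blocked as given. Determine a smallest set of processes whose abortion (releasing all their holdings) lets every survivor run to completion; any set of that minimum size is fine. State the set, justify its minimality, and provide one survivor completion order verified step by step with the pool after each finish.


The answer: abort india.
Key observation: golf had no path to completion before; after the abort of india ((2, 2, 1) returned), step 2 is where it fits.
Why nothing smaller works: aborting no one leaves the state deadlocked as given.
The survivors complete as bravo, golf, hotel. Verifying each step (starting from the post-abort pool):
  pool = (4, 3, 1)
  bravo needs (1, 0, 0) <= (4, 3, 1) -> finishes; pool += (0, 1, 2) = (4, 4, 3)
  golf needs (1, 2, 3) <= (4, 4, 3) -> finishes; pool += (1, 1, 1) = (5, 5, 4)
  hotel needs (2, 2, 2) <= (5, 5, 4) -> finishes; pool += (2, 3, 0) = (7, 8, 4)


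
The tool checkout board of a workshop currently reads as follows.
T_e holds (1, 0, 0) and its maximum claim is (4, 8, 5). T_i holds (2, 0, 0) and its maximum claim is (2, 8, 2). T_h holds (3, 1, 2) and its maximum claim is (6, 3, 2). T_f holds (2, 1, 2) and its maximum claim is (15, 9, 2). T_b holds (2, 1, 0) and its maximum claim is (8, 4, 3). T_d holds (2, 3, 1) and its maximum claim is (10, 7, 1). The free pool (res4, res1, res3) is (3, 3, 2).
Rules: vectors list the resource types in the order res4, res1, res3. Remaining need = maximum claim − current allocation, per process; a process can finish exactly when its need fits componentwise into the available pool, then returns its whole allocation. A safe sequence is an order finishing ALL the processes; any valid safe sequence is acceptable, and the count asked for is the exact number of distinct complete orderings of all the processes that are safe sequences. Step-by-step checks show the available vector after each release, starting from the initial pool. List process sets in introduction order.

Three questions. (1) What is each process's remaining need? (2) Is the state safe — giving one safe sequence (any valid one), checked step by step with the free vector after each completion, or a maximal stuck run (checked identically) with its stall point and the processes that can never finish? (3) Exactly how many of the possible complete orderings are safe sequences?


(1) Outstanding need per process (order res4, res1, res3):
  T_e: (3, 8, 5)
  T_i: (0, 8, 2)
  T_h: (3, 2, 0)
  T_f: (13, 8, 0)
  T_b: (6, 3, 3)
  T_d: (8, 4, 0)
(2) The state is SAFE; one workable sequence: T_h, T_b, T_d, T_i, T_e, T_f.
Key observation: the order's first zero-slack moment is T_h ((3, 2, 0) needed, (3, 3, 2) free — a requested resource with nothing to spare).
Check, step by step:
  pool = (3, 3, 2)
  run T_h (needs (3, 2, 0), free (3, 3, 2)); after release of (3, 1, 2) the pool is (6, 4, 4)
  run T_b (needs (6, 3, 3), free (6, 4, 4)); after release of (2, 1, 0) the pool is (8, 5, 4)
  run T_d (needs (8, 4, 0), free (8, 5, 4)); after release of (2, 3, 1) the pool is (10, 8, 5)
  run T_i (needs (0, 8, 2), free (10, 8, 5)); after release of (2, 0, 0) the pool is (12, 8, 5)
  run T_e (needs (3, 8, 5), free (12, 8, 5)); after release of (1, 0, 0) the pool is (13, 8, 5)
  run T_f (needs (13, 8, 0), free (13, 8, 5)); after release of (2, 1, 2) the pool is (15, 9, 7)
(3) The exact count: 2 of the possible complete orderings are safe sequences.


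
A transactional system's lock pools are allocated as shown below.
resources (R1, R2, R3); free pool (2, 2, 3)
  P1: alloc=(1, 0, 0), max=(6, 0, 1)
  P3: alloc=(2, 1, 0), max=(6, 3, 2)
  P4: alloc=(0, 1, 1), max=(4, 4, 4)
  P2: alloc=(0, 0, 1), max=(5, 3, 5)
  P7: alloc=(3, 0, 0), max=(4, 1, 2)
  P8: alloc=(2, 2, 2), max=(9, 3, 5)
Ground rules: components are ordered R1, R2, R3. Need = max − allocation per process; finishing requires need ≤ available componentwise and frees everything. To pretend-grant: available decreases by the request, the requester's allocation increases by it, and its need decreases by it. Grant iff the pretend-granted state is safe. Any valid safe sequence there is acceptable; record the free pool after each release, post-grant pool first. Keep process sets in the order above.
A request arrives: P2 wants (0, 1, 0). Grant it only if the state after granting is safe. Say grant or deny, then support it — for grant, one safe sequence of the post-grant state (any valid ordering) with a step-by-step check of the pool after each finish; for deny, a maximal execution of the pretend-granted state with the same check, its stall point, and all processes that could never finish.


DENY. Granting would leave the state unsafe.
Key observation: after P7, P1 the pool peaks at (6, 1, 3), and each blocked process is short somewhere: P3 on R2; P4 on R2; P2 on R2, R3; P8 on R1.
Pretend the grant happened; the run P7, P1 goes as far as possible. Check, step by step:
  pool = (2, 1, 3)
  P7 needs (1, 1, 2) <= (2, 1, 3) -> finishes; pool += (3, 0, 0) = (5, 1, 3)
  P1 needs (5, 0, 1) <= (5, 1, 3) -> finishes; pool += (1, 0, 0) = (6, 1, 3)
  P3 still needs (4, 2, 2) but only (6, 1, 3) is free — short on R2
  P4 still needs (4, 3, 3) but only (6, 1, 3) is free — short on R2
  P2 still needs (5, 2, 4) but only (6, 1, 3) is free — short on R2 and R3
  P8 still needs (7, 1, 3) but only (6, 1, 3) is free — short on R1
Had the request been granted, P3, P4, P2 and P8 could never finish.


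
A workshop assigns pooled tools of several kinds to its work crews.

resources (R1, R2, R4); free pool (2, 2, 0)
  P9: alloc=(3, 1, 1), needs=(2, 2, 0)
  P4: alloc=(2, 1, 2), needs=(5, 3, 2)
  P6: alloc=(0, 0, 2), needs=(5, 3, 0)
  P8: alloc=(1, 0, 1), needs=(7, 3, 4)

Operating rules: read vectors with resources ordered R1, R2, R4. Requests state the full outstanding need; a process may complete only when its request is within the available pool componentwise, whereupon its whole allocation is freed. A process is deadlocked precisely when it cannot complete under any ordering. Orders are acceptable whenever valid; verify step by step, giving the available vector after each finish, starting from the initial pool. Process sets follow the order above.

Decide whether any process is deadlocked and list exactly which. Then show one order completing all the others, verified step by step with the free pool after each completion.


The deadlocked set is empty.
Key observation: there is always a runnable process — P9 first — so the state unwinds completely.
The rest can finish in the order P9, P6, P4, P8. Step-by-step check:
  pool = (2, 2, 0)
  run P9 (needs (2, 2, 0), free (2, 2, 0)); after release of (3, 1, 1) the pool is (5, 3, 1)
  run P6 (needs (5, 3, 0), free (5, 3, 1)); after release of (0, 0, 2) the pool is (5, 3, 3)
  run P4 (needs (5, 3, 2), free (5, 3, 3)); after release of (2, 1, 2) the pool is (7, 4, 5)
  run P8 (needs (7, 3, 4), free (7, 4, 5)); after release of (1, 0, 1) the pool is (8, 4, 6)


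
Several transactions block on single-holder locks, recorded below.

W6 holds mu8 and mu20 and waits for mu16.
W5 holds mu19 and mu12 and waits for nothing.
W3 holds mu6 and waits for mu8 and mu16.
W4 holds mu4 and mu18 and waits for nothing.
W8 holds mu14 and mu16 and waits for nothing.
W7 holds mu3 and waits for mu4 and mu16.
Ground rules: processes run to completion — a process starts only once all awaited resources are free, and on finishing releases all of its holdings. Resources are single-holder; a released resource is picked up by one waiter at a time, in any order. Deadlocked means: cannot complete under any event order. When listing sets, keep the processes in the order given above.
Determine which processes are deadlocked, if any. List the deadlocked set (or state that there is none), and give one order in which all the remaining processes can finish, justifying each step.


Nothing here is deadlocked.
Key observation: the wait relation is loop-free; peeling off processes with no waits unwinds the whole state.
One completion order for the rest: W8, W6, W4, W3, W7, W5.
Step-by-step check:
  run W8 (it waits on nothing); releases mu14 and mu16
  W6: everything it awaited (mu16) is free; runs, freeing mu8 and mu20
  run W4 (it waits on nothing); releases mu4 and mu18
  W3: everything it awaited (mu8 and mu16) is free; runs, freeing mu6
  W7: everything it awaited (mu4 and mu16) is free; runs, freeing mu3
  run W5 (it waits on nothing); releases mu19 and mu12


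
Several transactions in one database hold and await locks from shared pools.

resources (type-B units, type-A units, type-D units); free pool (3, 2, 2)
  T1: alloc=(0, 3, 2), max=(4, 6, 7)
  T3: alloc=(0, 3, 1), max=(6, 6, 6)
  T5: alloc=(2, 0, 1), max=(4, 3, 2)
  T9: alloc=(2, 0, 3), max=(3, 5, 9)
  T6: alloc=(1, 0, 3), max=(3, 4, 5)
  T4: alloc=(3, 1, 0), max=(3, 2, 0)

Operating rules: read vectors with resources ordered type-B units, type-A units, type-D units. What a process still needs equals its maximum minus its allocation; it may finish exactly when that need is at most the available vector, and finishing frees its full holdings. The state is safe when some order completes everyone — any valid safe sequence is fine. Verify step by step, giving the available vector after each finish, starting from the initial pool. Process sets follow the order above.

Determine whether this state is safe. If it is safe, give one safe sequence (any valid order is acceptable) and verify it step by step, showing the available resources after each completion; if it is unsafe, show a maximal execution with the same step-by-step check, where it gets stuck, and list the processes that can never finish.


UNSAFE.
Key observation: after T4, T5 the pool peaks at (8, 3, 3), and each blocked process is short somewhere: T1 on type-D units; T3 on type-D units; T9 on type-A units, type-D units; T6 on type-A units.
Going as far as possible: T4, T5; after that, nothing fits. Step-by-step check:
  pool = (3, 2, 2)
  T4: need (0, 1, 0) fits (3, 2, 2); releases (3, 1, 0), pool now (6, 3, 2)
  T5: need (2, 3, 1) fits (6, 3, 2); releases (2, 0, 1), pool now (8, 3, 3)
  T1 cannot run: need (4, 3, 5) vs free (8, 3, 3) (insufficient type-D units)
  T3 cannot run: need (6, 3, 5) vs free (8, 3, 3) (insufficient type-D units)
  T9 cannot run: need (1, 5, 6) vs free (8, 3, 3) (insufficient type-A units and type-D units)
  T6 cannot run: need (2, 4, 2) vs free (8, 3, 3) (insufficient type-A units)
Processes that can never finish: T1, T3, T9 and T6.


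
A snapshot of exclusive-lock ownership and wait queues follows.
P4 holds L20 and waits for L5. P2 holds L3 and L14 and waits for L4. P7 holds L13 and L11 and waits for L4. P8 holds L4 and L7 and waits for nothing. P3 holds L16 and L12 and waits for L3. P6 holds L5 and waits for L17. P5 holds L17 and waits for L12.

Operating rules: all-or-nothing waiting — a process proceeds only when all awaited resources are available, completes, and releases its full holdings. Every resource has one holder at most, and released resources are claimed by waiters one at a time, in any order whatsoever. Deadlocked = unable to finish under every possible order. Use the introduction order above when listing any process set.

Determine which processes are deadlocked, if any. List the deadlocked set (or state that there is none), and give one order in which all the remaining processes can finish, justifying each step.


Nothing here is deadlocked.
Key observation: the wait relation is loop-free; peeling off processes with no waits unwinds the whole state.
One completion order for the rest: P8, P2, P3, P5, P6, P7, P4.
Step-by-step check:
  run P8 (it waits on nothing); releases L4 and L7
  P2: everything it awaited (L4) is free; runs, freeing L3 and L14
  P3: everything it awaited (L3) is free; runs, freeing L16 and L12
  P5: everything it awaited (L12) is free; runs, freeing L17
  P6: everything it awaited (L17) is free; runs, freeing L5
  P7: everything it awaited (L4) is free; runs, freeing L13 and L11
  P4: everything it awaited (L5) is free; runs, freeing L20


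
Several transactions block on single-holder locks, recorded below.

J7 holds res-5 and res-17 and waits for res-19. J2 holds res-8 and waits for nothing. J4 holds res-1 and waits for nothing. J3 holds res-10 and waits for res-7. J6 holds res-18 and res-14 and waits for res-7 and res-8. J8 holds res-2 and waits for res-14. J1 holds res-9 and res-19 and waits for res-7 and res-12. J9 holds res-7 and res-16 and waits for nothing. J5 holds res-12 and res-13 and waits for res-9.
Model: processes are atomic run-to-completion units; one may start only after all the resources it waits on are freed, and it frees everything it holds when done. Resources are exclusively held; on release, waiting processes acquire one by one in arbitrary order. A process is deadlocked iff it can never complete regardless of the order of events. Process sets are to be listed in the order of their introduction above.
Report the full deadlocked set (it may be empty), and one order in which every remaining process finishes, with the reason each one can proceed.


Deadlocked set: J7, J1 and J5.
Key observation: along J1 -> J5 -> J1, each member waits on what the next one holds — a deadlock; J7 waits into the deadlock from upstream.
The rest can finish in the order J4, J9, J2, J6, J3, J8.
Step-by-step check:
  run J4 (it waits on nothing); releases res-1
  run J9 (it waits on nothing); releases res-7 and res-16
  run J2 (it waits on nothing); releases res-8
  J6 waits on res-7 and res-8 — all released -> runs and releases res-18 and res-14
  J3 waits on res-7 — all released -> runs and releases res-10
  J8 waits on res-14 — all released -> runs and releases res-2


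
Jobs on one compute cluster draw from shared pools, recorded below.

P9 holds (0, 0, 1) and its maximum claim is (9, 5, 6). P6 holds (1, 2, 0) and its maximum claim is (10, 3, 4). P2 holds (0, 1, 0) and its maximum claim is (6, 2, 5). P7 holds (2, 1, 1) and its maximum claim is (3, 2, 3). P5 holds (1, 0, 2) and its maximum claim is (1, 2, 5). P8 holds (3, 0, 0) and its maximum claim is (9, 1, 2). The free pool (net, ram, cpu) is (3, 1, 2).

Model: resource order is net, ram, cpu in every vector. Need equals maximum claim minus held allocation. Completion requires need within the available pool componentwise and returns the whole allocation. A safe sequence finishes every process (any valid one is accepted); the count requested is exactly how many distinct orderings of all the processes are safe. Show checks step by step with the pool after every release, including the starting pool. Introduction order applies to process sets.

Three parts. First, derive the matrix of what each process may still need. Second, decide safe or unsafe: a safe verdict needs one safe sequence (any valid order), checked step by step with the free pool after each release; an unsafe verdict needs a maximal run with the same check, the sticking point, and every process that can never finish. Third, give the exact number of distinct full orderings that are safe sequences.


(1) Outstanding need per process (order net, ram, cpu):
  P9: (9, 5, 5)
  P6: (9, 1, 4)
  P2: (6, 1, 5)
  P7: (1, 1, 2)
  P5: (0, 2, 3)
  P8: (6, 1, 2)
(2) The state is SAFE; one workable sequence: P7, P5, P8, P2, P6, P9.
Key observation: the first exact fit in this order is P7 — it needs (1, 1, 2) with (3, 1, 2) free, meeting a requested resource to the last unit.
Walking it through:
  pool = (3, 1, 2)
  P7: need (1, 1, 2) fits (3, 1, 2); releases (2, 1, 1), pool now (5, 2, 3)
  P5: need (0, 2, 3) fits (5, 2, 3); releases (1, 0, 2), pool now (6, 2, 5)
  P8: need (6, 1, 2) fits (6, 2, 5); releases (3, 0, 0), pool now (9, 2, 5)
  P2: need (6, 1, 5) fits (9, 2, 5); releases (0, 1, 0), pool now (9, 3, 5)
  P6: need (9, 1, 4) fits (9, 3, 5); releases (1, 2, 0), pool now (10, 5, 5)
  P9: need (9, 5, 5) fits (10, 5, 5); releases (0, 0, 1), pool now (10, 5, 6)
(3) Precisely 3 of the possible complete orderings are safe sequences.


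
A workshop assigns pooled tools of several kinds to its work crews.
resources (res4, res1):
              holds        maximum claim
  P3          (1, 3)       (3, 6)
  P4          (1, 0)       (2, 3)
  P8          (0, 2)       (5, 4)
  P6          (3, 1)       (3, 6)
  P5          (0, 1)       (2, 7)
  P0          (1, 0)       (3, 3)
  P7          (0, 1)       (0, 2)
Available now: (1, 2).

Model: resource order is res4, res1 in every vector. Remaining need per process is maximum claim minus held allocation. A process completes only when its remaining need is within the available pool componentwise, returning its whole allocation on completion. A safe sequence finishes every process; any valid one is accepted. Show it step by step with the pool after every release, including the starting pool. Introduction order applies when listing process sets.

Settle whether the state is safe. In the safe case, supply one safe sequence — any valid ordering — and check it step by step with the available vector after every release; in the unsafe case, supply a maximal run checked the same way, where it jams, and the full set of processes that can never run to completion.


SAFE, for example via the order P7, P4, P3, P0, P5, P6, P8.
Key observation: the first exact fit in this order is P4 — it needs (1, 3) with (1, 3) free, meeting a requested resource to the last unit.
Check, step by step:
  pool = (1, 2)
  P7: need (0, 1) fits (1, 2); releases (0, 1), pool now (1, 3)
  P4: need (1, 3) fits (1, 3); releases (1, 0), pool now (2, 3)
  P3: need (2, 3) fits (2, 3); releases (1, 3), pool now (3, 6)
  P0: need (2, 3) fits (3, 6); releases (1, 0), pool now (4, 6)
  P5: need (2, 6) fits (4, 6); releases (0, 1), pool now (4, 7)
  P6: need (0, 5) fits (4, 7); releases (3, 1), pool now (7, 8)
  P8: need (5, 2) fits (7, 8); releases (0, 2), pool now (7, 10)


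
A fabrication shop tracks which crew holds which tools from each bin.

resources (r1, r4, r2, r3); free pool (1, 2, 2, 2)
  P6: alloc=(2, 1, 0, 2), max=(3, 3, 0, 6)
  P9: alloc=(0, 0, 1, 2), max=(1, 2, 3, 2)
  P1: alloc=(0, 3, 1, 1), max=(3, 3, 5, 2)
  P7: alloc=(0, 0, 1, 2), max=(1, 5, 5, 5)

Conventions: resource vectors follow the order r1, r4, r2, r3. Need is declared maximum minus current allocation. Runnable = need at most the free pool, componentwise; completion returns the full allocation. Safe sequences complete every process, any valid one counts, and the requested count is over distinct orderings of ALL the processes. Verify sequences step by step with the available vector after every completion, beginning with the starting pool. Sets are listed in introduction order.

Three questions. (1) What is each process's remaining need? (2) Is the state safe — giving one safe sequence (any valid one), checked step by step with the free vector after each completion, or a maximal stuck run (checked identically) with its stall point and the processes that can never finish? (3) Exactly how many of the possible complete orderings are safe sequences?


(1) Outstanding need per process (order r1, r4, r2, r3):
  P6: (1, 2, 0, 4)
  P9: (1, 2, 2, 0)
  P1: (3, 0, 4, 1)
  P7: (1, 5, 4, 3)
(2) UNSAFE — no complete ordering exists.
Key observation: the wall is r2: completing P9, P6 brings the pool only to (3, 3, 3, 6), and all the rest need more.
Going as far as possible: P9, P6; after that, nothing fits. Walking it through:
  pool = (1, 2, 2, 2)
  P9: need (1, 2, 2, 0) fits (1, 2, 2, 2); releases (0, 0, 1, 2), pool now (1, 2, 3, 4)
  P6: need (1, 2, 0, 4) fits (1, 2, 3, 4); releases (2, 1, 0, 2), pool now (3, 3, 3, 6)
  P1 still needs (3, 0, 4, 1) but only (3, 3, 3, 6) is free — short on r2
  P7 still needs (1, 5, 4, 3) but only (3, 3, 3, 6) is free — short on r4 and r2
Processes that can never finish: P1 and P7.
(3) The exact count: 0 of the possible complete orderings are safe sequences.


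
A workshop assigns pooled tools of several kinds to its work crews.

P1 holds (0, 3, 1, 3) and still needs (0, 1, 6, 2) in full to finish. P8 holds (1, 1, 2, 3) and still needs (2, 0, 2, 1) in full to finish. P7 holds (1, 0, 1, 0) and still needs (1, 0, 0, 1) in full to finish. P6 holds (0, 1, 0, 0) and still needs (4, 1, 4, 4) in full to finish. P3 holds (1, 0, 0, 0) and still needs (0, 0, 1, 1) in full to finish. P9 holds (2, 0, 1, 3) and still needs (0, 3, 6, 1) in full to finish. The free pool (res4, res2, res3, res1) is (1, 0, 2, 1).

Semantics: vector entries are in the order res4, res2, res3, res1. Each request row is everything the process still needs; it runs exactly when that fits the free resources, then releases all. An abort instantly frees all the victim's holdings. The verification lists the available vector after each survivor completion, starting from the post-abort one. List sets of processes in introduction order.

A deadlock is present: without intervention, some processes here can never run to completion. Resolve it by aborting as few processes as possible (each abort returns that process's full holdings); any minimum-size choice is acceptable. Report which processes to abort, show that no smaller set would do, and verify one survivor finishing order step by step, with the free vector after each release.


Minimum abort set: P9.
Key observation: P1 had no path to completion before; after the abort of P9 ((2, 0, 1, 3) returned), step 5 is where it fits.
Minimality: the empty abort set fails — the state is deadlocked as it stands.
One survivor order: P3, P8, P6, P7, P1. Walking it through (post-abort pool first):
  pool = (3, 0, 3, 4)
  run P3 (needs (0, 0, 1, 1), free (3, 0, 3, 4)); after release of (1, 0, 0, 0) the pool is (4, 0, 3, 4)
  run P8 (needs (2, 0, 2, 1), free (4, 0, 3, 4)); after release of (1, 1, 2, 3) the pool is (5, 1, 5, 7)
  run P6 (needs (4, 1, 4, 4), free (5, 1, 5, 7)); after release of (0, 1, 0, 0) the pool is (5, 2, 5, 7)
  run P7 (needs (1, 0, 0, 1), free (5, 2, 5, 7)); after release of (1, 0, 1, 0) the pool is (6, 2, 6, 7)
  run P1 (needs (0, 1, 6, 2), free (6, 2, 6, 7)); after release of (0, 3, 1, 3) the pool is (6, 5, 7, 10)


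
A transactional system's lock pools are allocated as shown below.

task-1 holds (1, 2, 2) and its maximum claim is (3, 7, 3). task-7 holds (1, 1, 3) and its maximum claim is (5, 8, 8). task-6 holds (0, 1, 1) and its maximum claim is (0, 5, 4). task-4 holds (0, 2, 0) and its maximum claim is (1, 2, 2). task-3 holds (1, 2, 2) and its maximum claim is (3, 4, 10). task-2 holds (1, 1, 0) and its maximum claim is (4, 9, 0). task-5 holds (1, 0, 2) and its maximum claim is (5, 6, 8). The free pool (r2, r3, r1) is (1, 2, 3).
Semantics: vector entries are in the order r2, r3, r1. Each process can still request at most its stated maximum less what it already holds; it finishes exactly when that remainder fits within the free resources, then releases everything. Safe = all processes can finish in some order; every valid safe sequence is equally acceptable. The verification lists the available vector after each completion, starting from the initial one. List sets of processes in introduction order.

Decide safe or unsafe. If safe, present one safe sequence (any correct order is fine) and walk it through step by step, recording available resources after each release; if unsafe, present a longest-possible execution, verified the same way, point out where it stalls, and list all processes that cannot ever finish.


UNSAFE — no complete ordering exists.
Key observation: after task-4, task-6 complete, (1, 5, 4) is the best the pool ever gets, yet each leftover process wants more r2.
A maximal execution: task-4, task-6 — then nothing else fits. Verifying each step:
  pool = (1, 2, 3)
  task-4: need (1, 0, 2) fits (1, 2, 3); releases (0, 2, 0), pool now (1, 4, 3)
  task-6: need (0, 4, 3) fits (1, 4, 3); releases (0, 1, 1), pool now (1, 5, 4)
  task-1 cannot run: need (2, 5, 1) vs free (1, 5, 4) (insufficient r2)
  task-7 cannot run: need (4, 7, 5) vs free (1, 5, 4) (insufficient r2, r3 and r1)
  task-3 cannot run: need (2, 2, 8) vs free (1, 5, 4) (insufficient r2 and r1)
  task-2 cannot run: need (3, 8, 0) vs free (1, 5, 4) (insufficient r2 and r3)
  task-5 cannot run: need (4, 6, 6) vs free (1, 5, 4) (insufficient r2, r3 and r1)
Processes that can never finish: task-1, task-7, task-3, task-2 and task-5.


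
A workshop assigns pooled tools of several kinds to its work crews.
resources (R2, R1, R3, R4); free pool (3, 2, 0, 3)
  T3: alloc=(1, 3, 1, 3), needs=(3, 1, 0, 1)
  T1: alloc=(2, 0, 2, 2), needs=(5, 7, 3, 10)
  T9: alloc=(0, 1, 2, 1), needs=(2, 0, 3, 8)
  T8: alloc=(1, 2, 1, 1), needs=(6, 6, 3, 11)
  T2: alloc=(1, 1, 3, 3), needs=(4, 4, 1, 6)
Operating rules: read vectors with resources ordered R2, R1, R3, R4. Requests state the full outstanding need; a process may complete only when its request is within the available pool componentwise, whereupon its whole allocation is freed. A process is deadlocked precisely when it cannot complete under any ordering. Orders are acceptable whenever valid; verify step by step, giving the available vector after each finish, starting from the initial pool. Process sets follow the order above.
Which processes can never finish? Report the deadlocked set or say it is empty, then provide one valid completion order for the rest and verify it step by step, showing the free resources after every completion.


No process is deadlocked.
Key observation: T3 leads a chain of completions in which each release enables another process.
One completion order for the rest: T3, T2, T9, T1, T8. Step-by-step check:
  pool = (3, 2, 0, 3)
  T3: need (3, 1, 0, 1) fits (3, 2, 0, 3); releases (1, 3, 1, 3), pool now (4, 5, 1, 6)
  T2: need (4, 4, 1, 6) fits (4, 5, 1, 6); releases (1, 1, 3, 3), pool now (5, 6, 4, 9)
  T9: need (2, 0, 3, 8) fits (5, 6, 4, 9); releases (0, 1, 2, 1), pool now (5, 7, 6, 10)
  T1: need (5, 7, 3, 10) fits (5, 7, 6, 10); releases (2, 0, 2, 2), pool now (7, 7, 8, 12)
  T8: need (6, 6, 3, 11) fits (7, 7, 8, 12); releases (1, 2, 1, 1), pool now (8, 9, 9, 13)


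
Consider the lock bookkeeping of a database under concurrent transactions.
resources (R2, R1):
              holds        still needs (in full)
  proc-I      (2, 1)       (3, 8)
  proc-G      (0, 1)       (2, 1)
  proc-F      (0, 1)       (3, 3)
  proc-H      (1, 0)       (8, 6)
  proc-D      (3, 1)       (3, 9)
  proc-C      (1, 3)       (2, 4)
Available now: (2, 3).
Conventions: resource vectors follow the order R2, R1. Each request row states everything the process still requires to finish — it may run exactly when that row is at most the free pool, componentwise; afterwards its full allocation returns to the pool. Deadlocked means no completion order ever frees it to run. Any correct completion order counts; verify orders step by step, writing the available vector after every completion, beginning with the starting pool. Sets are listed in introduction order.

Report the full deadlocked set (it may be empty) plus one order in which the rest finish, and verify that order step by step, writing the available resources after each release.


No process is deadlocked.
Key observation: proc-G leads a chain of completions in which each release enables another process.
The rest can finish in the order proc-G, proc-C, proc-F, proc-I, proc-D, proc-H. Check, step by step:
  pool = (2, 3)
  run proc-G (needs (2, 1), free (2, 3)); after release of (0, 1) the pool is (2, 4)
  run proc-C (needs (2, 4), free (2, 4)); after release of (1, 3) the pool is (3, 7)
  run proc-F (needs (3, 3), free (3, 7)); after release of (0, 1) the pool is (3, 8)
  run proc-I (needs (3, 8), free (3, 8)); after release of (2, 1) the pool is (5, 9)
  run proc-D (needs (3, 9), free (5, 9)); after release of (3, 1) the pool is (8, 10)
  run proc-H (needs (8, 6), free (8, 10)); after release of (1, 0) the pool is (9, 10)


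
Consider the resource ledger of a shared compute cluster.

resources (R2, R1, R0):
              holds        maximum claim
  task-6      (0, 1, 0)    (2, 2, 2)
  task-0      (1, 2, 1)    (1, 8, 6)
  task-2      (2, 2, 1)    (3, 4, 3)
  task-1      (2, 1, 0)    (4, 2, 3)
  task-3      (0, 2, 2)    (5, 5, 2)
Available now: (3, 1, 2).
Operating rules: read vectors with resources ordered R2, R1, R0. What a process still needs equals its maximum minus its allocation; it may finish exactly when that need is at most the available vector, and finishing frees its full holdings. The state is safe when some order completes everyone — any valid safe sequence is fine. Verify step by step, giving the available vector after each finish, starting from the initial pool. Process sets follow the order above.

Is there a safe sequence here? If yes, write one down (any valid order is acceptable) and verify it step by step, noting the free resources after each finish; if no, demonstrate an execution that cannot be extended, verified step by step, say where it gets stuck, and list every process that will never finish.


SAFE. One safe sequence: task-6, task-2, task-3, task-1, task-0.
Key observation: the order's first zero-slack moment is task-6 ((2, 1, 2) needed, (3, 1, 2) free — a requested resource with nothing to spare).
Walking it through:
  pool = (3, 1, 2)
  run task-6 (needs (2, 1, 2), free (3, 1, 2)); after release of (0, 1, 0) the pool is (3, 2, 2)
  run task-2 (needs (1, 2, 2), free (3, 2, 2)); after release of (2, 2, 1) the pool is (5, 4, 3)
  run task-3 (needs (5, 3, 0), free (5, 4, 3)); after release of (0, 2, 2) the pool is (5, 6, 5)
  run task-1 (needs (2, 1, 3), free (5, 6, 5)); after release of (2, 1, 0) the pool is (7, 7, 5)
  run task-0 (needs (0, 6, 5), free (7, 7, 5)); after release of (1, 2, 1) the pool is (8, 9, 6)


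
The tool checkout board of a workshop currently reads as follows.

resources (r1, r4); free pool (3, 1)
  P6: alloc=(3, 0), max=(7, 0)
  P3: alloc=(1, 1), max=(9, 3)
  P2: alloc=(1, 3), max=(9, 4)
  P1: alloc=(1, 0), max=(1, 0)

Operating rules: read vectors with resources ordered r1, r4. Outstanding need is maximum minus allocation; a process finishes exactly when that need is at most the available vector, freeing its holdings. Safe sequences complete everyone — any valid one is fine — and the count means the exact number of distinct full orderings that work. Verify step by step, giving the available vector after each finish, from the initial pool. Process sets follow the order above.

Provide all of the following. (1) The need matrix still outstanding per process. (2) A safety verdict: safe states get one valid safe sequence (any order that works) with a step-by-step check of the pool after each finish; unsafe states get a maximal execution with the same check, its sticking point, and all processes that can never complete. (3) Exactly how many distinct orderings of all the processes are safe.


(1) Outstanding need per process (order r1, r4):
  P6: (4, 0)
  P3: (8, 2)
  P2: (8, 1)
  P1: (0, 0)
(2) UNSAFE.
Key observation: the pool after P1, P6 is (7, 1); every surviving request exceeds it in r1, so progress ends there.
Going as far as possible: P1, P6; after that, nothing fits. Step-by-step check:
  pool = (3, 1)
  run P1 (needs (0, 0), free (3, 1)); after release of (1, 0) the pool is (4, 1)
  run P6 (needs (4, 0), free (4, 1)); after release of (3, 0) the pool is (7, 1)
  P3 still needs (8, 2) but only (7, 1) is free — short on r1 and r4
  P2 still needs (8, 1) but only (7, 1) is free — short on r1
Never able to finish: P3 and P2.
(3) Exactly 0 of the possible complete orderings are safe sequences.


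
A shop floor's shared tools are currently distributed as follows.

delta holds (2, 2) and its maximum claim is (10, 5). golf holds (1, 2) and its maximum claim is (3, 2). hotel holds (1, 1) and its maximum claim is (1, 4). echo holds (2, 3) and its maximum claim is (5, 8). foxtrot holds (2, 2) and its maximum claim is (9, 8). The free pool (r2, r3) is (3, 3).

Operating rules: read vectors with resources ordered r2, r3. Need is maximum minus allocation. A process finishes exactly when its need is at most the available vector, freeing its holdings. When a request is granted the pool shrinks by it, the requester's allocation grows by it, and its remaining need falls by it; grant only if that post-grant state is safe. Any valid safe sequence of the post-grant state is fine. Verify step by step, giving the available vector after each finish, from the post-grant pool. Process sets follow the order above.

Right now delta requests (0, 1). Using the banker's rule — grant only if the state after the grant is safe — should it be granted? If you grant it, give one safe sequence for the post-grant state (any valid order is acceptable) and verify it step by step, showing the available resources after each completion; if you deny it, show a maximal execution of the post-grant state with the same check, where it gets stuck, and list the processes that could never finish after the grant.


GRANT — the state after the grant stays safe, e.g. via golf, hotel, echo, foxtrot, delta.
Key observation: even at the reduced pool (3, 2), golf fits immediately, so safety survives the grant.
Verifying the post-grant state step by step:
  pool = (3, 2)
  golf needs (2, 0) <= (3, 2) -> finishes; pool += (1, 2) = (4, 4)
  hotel needs (0, 3) <= (4, 4) -> finishes; pool += (1, 1) = (5, 5)
  echo needs (3, 5) <= (5, 5) -> finishes; pool += (2, 3) = (7, 8)
  foxtrot needs (7, 6) <= (7, 8) -> finishes; pool += (2, 2) = (9, 10)
  delta needs (8, 2) <= (9, 10) -> finishes; pool += (2, 3) = (11, 13)


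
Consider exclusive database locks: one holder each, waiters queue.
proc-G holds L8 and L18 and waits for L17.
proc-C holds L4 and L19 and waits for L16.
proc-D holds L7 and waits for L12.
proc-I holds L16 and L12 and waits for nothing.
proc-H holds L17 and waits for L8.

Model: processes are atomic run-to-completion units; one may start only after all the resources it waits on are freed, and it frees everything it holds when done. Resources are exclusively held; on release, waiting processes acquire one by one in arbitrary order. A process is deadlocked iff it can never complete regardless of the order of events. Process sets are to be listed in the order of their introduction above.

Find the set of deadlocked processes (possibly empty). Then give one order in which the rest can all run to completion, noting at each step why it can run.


The deadlocked set is proc-G and proc-H.
Key observation: along proc-G -> proc-H -> proc-G, each member waits on what the next one holds — a deadlock; no other process is dragged down with it.
A valid finishing order for the others: proc-I, proc-D, proc-C.
Step-by-step check:
  proc-I waits on nothing -> runs at once and releases L16 and L12
  run proc-D (all its waits — L12 — are resolved); releases L7
  run proc-C (all its waits — L16 — are resolved); releases L4 and L19


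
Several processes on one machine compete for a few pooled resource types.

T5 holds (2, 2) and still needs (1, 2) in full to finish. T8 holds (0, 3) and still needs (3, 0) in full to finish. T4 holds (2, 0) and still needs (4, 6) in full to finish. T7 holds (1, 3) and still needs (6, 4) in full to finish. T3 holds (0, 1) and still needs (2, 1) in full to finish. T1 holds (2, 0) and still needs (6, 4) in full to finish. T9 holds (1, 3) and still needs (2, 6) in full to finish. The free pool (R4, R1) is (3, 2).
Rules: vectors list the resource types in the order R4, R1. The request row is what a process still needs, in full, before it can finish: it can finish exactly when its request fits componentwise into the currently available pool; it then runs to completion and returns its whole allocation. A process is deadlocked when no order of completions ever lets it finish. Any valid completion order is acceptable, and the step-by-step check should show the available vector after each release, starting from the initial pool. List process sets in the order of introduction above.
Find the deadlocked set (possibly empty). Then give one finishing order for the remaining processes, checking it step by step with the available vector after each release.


No process is deadlocked.
Key observation: T8 fits the free pool immediately, and its release cascades until everyone finishes.
A valid finishing order for the others: T8, T3, T5, T4, T1, T9, T7. Verifying each step:
  pool = (3, 2)
  T8: need (3, 0) fits (3, 2); releases (0, 3), pool now (3, 5)
  T3: need (2, 1) fits (3, 5); releases (0, 1), pool now (3, 6)
  T5: need (1, 2) fits (3, 6); releases (2, 2), pool now (5, 8)
  T4: need (4, 6) fits (5, 8); releases (2, 0), pool now (7, 8)
  T1: need (6, 4) fits (7, 8); releases (2, 0), pool now (9, 8)
  T9: need (2, 6) fits (9, 8); releases (1, 3), pool now (10, 11)
  T7: need (6, 4) fits (10, 11); releases (1, 3), pool now (11, 14)
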